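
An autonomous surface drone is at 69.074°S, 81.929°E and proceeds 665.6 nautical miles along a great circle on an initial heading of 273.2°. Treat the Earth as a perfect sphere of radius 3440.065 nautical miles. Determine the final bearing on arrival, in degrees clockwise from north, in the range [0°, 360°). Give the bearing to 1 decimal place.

final bearing 299.2°

δ = 665.6/3440.065 = 0.193485 rad (11.0859°).
With φ₁ = -69.074° = -1.205569 rad and θ = 273.2° = 4.768240 rad:
Applying the spherical law of cosines for sides, sin φ₂ = sin φ₁ cos δ + cos φ₁ sin δ cos θ = -0.912780, so φ₂ = -65.892°.
Then Δλ = atan2(-0.068568, 0.128765) = -0.489312 rad, from sin θ sin δ cos φ₁ over cos δ − sin φ₁ sin φ₂.
λ₂ = 81.929° + -28.035° = 53.894°.
The forward bearing on arrival equals the back-azimuth from the destination plus 180°.
Back-azimuth from P₂ (-65.9°, 53.9°) to P₁ (-69.1°, 81.9°), with Δλ' = λ₁ − λ₂ = 28.0°: atan2( sin Δλ' cos φ₁ , cos φ₂ sin φ₁ − sin φ₂ cos φ₁ cos Δλ' ) = 119.2°.
Final bearing = (119.2° + 180°) mod 360° = 299.2°.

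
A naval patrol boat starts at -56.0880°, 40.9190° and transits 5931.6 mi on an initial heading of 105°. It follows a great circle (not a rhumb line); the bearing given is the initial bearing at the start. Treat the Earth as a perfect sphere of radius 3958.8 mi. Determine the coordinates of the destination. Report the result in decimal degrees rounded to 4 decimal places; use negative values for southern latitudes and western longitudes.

Central angle δ = d/R = 1.498333 rad.
Start latitude φ₁ = -0.978920 rad; initial bearing θ = 1.832596 rad.
Destination latitude: φ₂ = arcsin( sin φ₁ cos δ + cos φ₁ sin δ cos θ ) = arcsin(-0.204106) = -11.7771°.
Δλ = atan2( sin θ sin δ cos φ₁ , cos δ − sin φ₁ sin φ₂ ) = atan2(0.537494, -0.096986) = 1.749317 rad = 100.2285°.
λ₂ = λ₁ + Δλ = 141.1475°.

latitude -11.7771°, longitude 141.1475°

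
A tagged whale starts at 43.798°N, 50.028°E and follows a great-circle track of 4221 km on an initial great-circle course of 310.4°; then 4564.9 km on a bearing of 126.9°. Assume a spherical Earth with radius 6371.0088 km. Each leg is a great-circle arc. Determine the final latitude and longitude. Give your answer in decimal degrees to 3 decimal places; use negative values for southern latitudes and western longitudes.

latitude 24.242°, longitude 27.236°

Apply the spherical direct solution leg by leg, carrying full precision between legs.
Leg 1: from (43.798°, 50.028°), δ = 4221/6371.0088 = 0.662532 rad, θ = 310.4° → φ = 56.454°, λ = -7.933°.
Leg 2: from (56.454°, -7.933°), δ = 4564.9/6371.0088 = 0.716511 rad, θ = 126.9° → φ = 24.242°, λ = 27.236°.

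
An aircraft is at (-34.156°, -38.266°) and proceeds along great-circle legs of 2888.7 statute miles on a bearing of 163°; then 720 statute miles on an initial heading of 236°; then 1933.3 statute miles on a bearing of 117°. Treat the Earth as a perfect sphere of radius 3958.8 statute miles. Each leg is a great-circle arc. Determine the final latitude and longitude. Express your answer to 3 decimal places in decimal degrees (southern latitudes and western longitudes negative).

latitude -65.211°, longitude 50.394°

Apply the spherical direct solution leg by leg, carrying full precision between legs.
Leg 1: from (-34.156°, -38.266°), δ = 2888.7/3958.8 = 0.729691 rad, θ = 163° → φ = -71.092°, λ = -1.291°.
Leg 2: from (-71.092°, -1.291°), δ = 720/3958.8 = 0.181873 rad, θ = 236° → φ = -74.410°, λ = -35.206°.
Leg 3: from (-74.410°, -35.206°), δ = 1933.3/3958.8 = 0.488355 rad, θ = 117° → φ = -65.211°, λ = 50.394°.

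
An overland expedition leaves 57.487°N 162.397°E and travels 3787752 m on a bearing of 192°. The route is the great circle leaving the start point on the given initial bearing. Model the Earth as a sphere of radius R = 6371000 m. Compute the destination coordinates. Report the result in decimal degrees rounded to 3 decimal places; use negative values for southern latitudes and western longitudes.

latitude 23.834°, longitude 155.083°

Central angle δ = d/R = 0.594530 rad.
With φ₁ = 57.487° = 1.003337 rad and θ = 192° = 3.351032 rad:
sin φ₂ = sin φ₁ cos δ + cos φ₁ sin δ cos θ = (0.843270)(0.828412) + (0.537491)(0.560120)(-0.978148) = 0.404094
φ₂ = asin(0.404094) = 0.415988 rad = 23.834°.
For the longitude increment, Δλ = atan2( sin θ sin δ cos φ₁, cos δ − sin φ₁ sin φ₂ ) = atan2(-0.062594, 0.487652) = -7.314°.
λ₂ = λ₁ + Δλ = 155.083°.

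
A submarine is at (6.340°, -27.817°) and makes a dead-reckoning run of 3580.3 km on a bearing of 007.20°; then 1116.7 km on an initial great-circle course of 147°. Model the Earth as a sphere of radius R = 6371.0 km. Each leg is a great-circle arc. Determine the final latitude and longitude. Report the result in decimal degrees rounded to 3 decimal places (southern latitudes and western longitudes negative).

Apply the spherical direct solution leg by leg, carrying full precision between legs.
Leg 1: from (6.340°, -27.817°), δ = 3580.3/6371 = 0.561968 rad, θ = 7.2° → φ = 38.233°, λ = -22.940°.
Leg 2: from (38.233°, -22.940°), δ = 1116.7/6371 = 0.175279 rad, θ = 147° → φ = 29.637°, λ = -16.666°.

latitude 29.637°, longitude -16.666°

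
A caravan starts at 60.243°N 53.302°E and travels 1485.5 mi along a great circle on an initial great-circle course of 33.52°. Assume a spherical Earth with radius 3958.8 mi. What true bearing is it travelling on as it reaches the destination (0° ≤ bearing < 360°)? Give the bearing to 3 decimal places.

final bearing 76.299°

The arc subtends δ = 1485.5/3958.8 = 0.375240 rad at the centre.
Start latitude φ₁ = 1.051439 rad; initial bearing θ = 0.585034 rad.
Destination latitude: φ₂ = arcsin( sin φ₁ cos δ + cos φ₁ sin δ cos θ ) = arcsin(0.959382) = 73.614°.
Then Δλ = atan2(0.100450, 0.097544) = 0.800077 rad, from sin θ sin δ cos φ₁ over cos δ − sin φ₁ sin φ₂.
λ₂ = λ₁ + Δλ = 99.143°.
The forward bearing on arrival equals the back-azimuth from the destination plus 180°.
Back-azimuth from P₂ (73.614°, 99.143°) to P₁ (60.243°, 53.302°), with Δλ' = λ₁ − λ₂ = -45.841°: atan2( sin Δλ' cos φ₁ , cos φ₂ sin φ₁ − sin φ₂ cos φ₁ cos Δλ' ) = 256.299°.
Final bearing = (256.299° + 180°) mod 360° = 76.299°.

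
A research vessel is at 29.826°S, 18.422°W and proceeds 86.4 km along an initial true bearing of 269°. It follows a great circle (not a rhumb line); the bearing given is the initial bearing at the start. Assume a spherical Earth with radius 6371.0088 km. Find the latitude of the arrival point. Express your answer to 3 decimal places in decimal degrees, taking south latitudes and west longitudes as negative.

latitude -29.837°

Central angle δ = d/R = 0.013561 rad.
Converting: φ₁ = -0.520562 rad, θ = 4.694936 rad.
sin φ₂ = sin φ₁ cos δ + cos φ₁ sin δ cos θ = (-0.497368)(0.999908) + (0.867540)(0.013561)(-0.017452) = -0.497527
φ₂ = asin(-0.497527) = -0.520746 rad = -29.837°.
For the longitude increment, Δλ = atan2( sin θ sin δ cos φ₁, cos δ − sin φ₁ sin φ₂ ) = atan2(-0.011763, 0.752454) = -0.896°.
λ₂ = -18.422° + -0.896° = -19.318°.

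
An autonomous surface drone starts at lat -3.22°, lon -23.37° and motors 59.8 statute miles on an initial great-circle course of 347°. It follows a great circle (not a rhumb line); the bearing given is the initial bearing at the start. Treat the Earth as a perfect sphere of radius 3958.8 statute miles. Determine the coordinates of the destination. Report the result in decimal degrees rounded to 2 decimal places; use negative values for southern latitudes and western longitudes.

latitude -2.38°, longitude -23.56°

The arc subtends δ = 59.8/3958.8 = 0.015106 rad at the centre.
With φ₁ = -3.22° = -0.056200 rad and θ = 347° = 6.056293 rad:
Applying the spherical law of cosines for sides, sin φ₂ = sin φ₁ cos δ + cos φ₁ sin δ cos θ = -0.041469, so φ₂ = -2.38°.
For the longitude increment, Δλ = atan2( sin θ sin δ cos φ₁, cos δ − sin φ₁ sin φ₂ ) = atan2(-0.003393, 0.997557) = -0.19°.
Hence λ₂ = -23.37° + -0.19° = -23.56°.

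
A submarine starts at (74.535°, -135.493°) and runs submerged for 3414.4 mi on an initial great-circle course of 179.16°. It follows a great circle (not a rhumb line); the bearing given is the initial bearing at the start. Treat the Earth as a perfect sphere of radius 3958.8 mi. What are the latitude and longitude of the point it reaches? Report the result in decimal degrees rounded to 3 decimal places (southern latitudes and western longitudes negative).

latitude 25.120°, longitude -134.788°

The arc subtends δ = 3414.4/3958.8 = 0.862484 rad at the centre.
Converting: φ₁ = 1.300881 rad, θ = 3.126932 rad.
sin φ₂ = sin φ₁ cos δ + cos φ₁ sin δ cos θ = (0.963794)(0.650553) + (0.266650)(0.759461)(-0.999893) = 0.424511
φ₂ = asin(0.424511) = 0.438422 rad = 25.120°.
For the longitude increment, Δλ = atan2( sin θ sin δ cos φ₁, cos δ − sin φ₁ sin φ₂ ) = atan2(0.002969, 0.241412) = 0.705°.
λ₂ = -135.493° + 0.705° = -134.788°.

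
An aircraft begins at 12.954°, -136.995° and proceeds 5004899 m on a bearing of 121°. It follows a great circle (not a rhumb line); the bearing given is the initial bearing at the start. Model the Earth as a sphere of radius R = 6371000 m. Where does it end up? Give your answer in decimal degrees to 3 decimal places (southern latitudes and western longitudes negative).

latitude -11.332°, longitude -98.805°

δ = 5004899/6371000 = 0.785575 rad (45.0101°).
Start latitude φ₁ = 0.226090 rad; initial bearing θ = 2.111848 rad.
Applying the spherical law of cosines for sides, sin φ₂ = sin φ₁ cos δ + cos φ₁ sin δ cos θ = -0.196498, so φ₂ = -11.332°.
Then Δλ = atan2(0.590788, 0.751030) = 0.666539 rad, from sin θ sin δ cos φ₁ over cos δ − sin φ₁ sin φ₂.
Hence λ₂ = -136.995° + 38.190° = -98.805°.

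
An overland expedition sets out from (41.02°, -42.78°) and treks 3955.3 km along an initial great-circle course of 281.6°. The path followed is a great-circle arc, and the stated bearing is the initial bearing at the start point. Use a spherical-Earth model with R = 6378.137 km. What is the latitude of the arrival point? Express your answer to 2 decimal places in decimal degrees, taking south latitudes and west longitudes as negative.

The arc subtends δ = 3955.3/6378.137 = 0.620134 rad at the centre.
Converting: φ₁ = 0.715934 rad, θ = 4.914847 rad.
Applying the spherical law of cosines for sides, sin φ₂ = sin φ₁ cos δ + cos φ₁ sin δ cos θ = 0.622281, so φ₂ = 38.48°.
Then Δλ = atan2(-0.429507, 0.405384) = -0.814283 rad, from sin θ sin δ cos φ₁ over cos δ − sin φ₁ sin φ₂.
λ₂ = -42.78° + -46.66° = -89.44°.

latitude 38.48°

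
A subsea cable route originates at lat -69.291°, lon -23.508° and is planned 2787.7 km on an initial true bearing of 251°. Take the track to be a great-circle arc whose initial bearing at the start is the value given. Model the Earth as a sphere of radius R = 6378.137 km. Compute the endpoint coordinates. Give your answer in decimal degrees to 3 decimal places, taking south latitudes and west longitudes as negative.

Angular distance δ = d/R = 2787.7 / 6378.137 = 0.437071 rad.
Start latitude φ₁ = -1.209356 rad; initial bearing θ = 4.380776 rad.
Applying the spherical law of cosines for sides, sin φ₂ = sin φ₁ cos δ + cos φ₁ sin δ cos θ = -0.896190, so φ₂ = -63.662°.
Then Δλ = atan2(-0.141529, 0.067710) = -1.124565 rad, from sin θ sin δ cos φ₁ over cos δ − sin φ₁ sin φ₂.
λ₂ = -23.508° + -64.433° = -87.941°.

latitude -63.662°, longitude -87.941°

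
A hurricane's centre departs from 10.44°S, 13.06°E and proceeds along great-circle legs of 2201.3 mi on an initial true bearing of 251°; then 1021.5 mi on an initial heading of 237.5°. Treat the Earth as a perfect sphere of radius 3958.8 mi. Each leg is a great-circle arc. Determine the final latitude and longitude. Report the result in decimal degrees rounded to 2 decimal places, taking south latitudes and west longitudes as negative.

latitude -26.23°, longitude -32.65°

Apply the spherical direct solution leg by leg, carrying full precision between legs.
Leg 1: from (-10.44°, 13.06°), δ = 2201.3/3958.8 = 0.556052 rad, θ = 251° → φ = -18.84°, λ = -18.77°.
Leg 2: from (-18.84°, -18.77°), δ = 1021.5/3958.8 = 0.258033 rad, θ = 237.5° → φ = -26.23°, λ = -32.65°.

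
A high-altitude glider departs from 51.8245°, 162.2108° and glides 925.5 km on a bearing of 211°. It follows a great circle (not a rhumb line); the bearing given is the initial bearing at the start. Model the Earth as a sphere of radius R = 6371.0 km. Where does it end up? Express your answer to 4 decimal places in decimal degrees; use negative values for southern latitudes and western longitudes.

δ = 925.5/6371 = 0.145268 rad (8.3232°).
With φ₁ = 51.8245° = 0.904508 rad and θ = 211° = 3.682645 rad:
Destination latitude: φ₂ = arcsin( sin φ₁ cos δ + cos φ₁ sin δ cos θ ) = arcsin(0.701150) = 44.5193°.
Δλ = atan2( sin θ sin δ cos φ₁ , cos δ − sin φ₁ sin φ₂ ) = atan2(-0.046081, 0.438278) = -0.104755 rad = -6.0020°.
λ₂ = 162.2108° + -6.0020° = 156.2088°.

latitude 44.5193°, longitude 156.2088°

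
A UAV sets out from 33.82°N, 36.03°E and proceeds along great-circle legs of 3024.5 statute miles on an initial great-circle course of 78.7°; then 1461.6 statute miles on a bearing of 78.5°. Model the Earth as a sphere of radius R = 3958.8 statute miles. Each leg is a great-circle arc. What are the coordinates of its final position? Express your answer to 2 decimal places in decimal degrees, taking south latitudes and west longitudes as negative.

latitude 32.79°, longitude 113.20°

Apply the spherical direct solution leg by leg, carrying full precision between legs.
Leg 1: from (33.82°, 36.03°), δ = 3024.5/3958.8 = 0.763994 rad, θ = 78.7° → φ = 30.97°, λ = 88.32°.
Leg 2: from (30.97°, 88.32°), δ = 1461.6/3958.8 = 0.369203 rad, θ = 78.5° → φ = 32.79°, λ = 113.20°.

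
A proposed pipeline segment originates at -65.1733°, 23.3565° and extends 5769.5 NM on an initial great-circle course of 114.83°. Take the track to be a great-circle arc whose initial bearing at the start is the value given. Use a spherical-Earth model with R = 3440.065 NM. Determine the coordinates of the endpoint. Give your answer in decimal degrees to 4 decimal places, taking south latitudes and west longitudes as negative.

latitude -4.5299°, longitude 138.4985°

δ = 5769.5/3440.065 = 1.677149 rad (96.0935°).
With φ₁ = -65.1733° = -1.137489 rad and θ = 114.83° = 2.004162 rad:
Destination latitude: φ₂ = arcsin( sin φ₁ cos δ + cos φ₁ sin δ cos θ ) = arcsin(-0.078979) = -4.5299°.
Then Δλ = atan2(0.378908, -0.177832) = 2.009607 rad, from sin θ sin δ cos φ₁ over cos δ − sin φ₁ sin φ₂.
λ₂ = λ₁ + Δλ = 138.4985°.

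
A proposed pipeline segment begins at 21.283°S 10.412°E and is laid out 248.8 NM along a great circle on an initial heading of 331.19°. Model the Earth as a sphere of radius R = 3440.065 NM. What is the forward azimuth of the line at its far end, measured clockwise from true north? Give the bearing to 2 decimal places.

final bearing 331.89°

Central angle δ = d/R = 0.072324 rad.
With φ₁ = -21.283° = -0.371458 rad and θ = 331.19° = 5.780356 rad:
Destination latitude: φ₂ = arcsin( sin φ₁ cos δ + cos φ₁ sin δ cos θ ) = arcsin(-0.303027) = -17.640°.
Then Δλ = atan2(-0.032448, 0.887394) = -0.036549 rad, from sin θ sin δ cos φ₁ over cos δ − sin φ₁ sin φ₂.
λ₂ = 10.412° + -2.094° = 8.318°.
The forward bearing on arrival equals the back-azimuth from the destination plus 180°.
Back-azimuth from P₂ (-17.64°, 8.32°) to P₁ (-21.28°, 10.41°), with Δλ' = λ₁ − λ₂ = 2.09°: atan2( sin Δλ' cos φ₁ , cos φ₂ sin φ₁ − sin φ₂ cos φ₁ cos Δλ' ) = 151.89°.
Final bearing = (151.89° + 180°) mod 360° = 331.89°.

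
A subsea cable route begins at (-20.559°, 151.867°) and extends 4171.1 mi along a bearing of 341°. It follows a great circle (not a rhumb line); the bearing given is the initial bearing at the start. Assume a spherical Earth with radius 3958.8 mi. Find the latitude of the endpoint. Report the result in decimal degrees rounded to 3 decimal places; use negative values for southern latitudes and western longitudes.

Angular distance δ = d/R = 4171.1 / 3958.8 = 1.053627 rad.
Start latitude φ₁ = -0.358822 rad; initial bearing θ = 5.951573 rad.
sin φ₂ = sin φ₁ cos δ + cos φ₁ sin δ cos θ = (-0.351172)(0.494421) + (0.936311)(0.869222)(0.945519) = 0.595895
φ₂ = asin(0.595895) = 0.638380 rad = 36.576°.
Then Δλ = atan2(-0.264968, 0.703683) = -0.360124 rad, from sin θ sin δ cos φ₁ over cos δ − sin φ₁ sin φ₂.
Hence λ₂ = 151.867° + -20.634° = 131.233°.

latitude 36.576°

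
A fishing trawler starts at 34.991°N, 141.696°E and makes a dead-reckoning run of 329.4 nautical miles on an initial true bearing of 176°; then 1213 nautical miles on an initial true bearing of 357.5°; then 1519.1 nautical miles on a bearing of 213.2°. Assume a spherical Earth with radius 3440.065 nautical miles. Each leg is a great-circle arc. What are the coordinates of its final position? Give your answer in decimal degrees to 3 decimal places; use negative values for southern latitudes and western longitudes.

latitude 27.267°, longitude 125.537°

Apply the spherical direct solution leg by leg, carrying full precision between legs.
Leg 1: from (34.991°, 141.696°), δ = 329.4/3440.065 = 0.095754 rad, θ = 176° → φ = 29.517°, λ = 142.135°.
Leg 2: from (29.517°, 142.135°), δ = 1213/3440.065 = 0.352610 rad, θ = 357.5° → φ = 49.695°, λ = 140.801°.
Leg 3: from (49.695°, 140.801°), δ = 1519.1/3440.065 = 0.441590 rad, θ = 213.2° → φ = 27.267°, λ = 125.537°.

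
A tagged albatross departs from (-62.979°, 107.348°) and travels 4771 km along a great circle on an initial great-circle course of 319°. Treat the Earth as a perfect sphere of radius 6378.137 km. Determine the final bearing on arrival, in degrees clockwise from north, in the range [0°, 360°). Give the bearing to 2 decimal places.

final bearing 340.83°

Angular distance δ = d/R = 4771 / 6378.137 = 0.748024 rad.
Converting: φ₁ = -1.099191 rad, θ = 5.567600 rad.
sin φ₂ = sin φ₁ cos δ + cos φ₁ sin δ cos θ = (-0.890840)(0.733034) + (0.454317)(0.680192)(0.754710) = -0.419794
φ₂ = asin(-0.419794) = -0.433218 rad = -24.822°.
Δλ = atan2( sin θ sin δ cos φ₁ , cos δ − sin φ₁ sin φ₂ ) = atan2(-0.202737, 0.359065) = -0.514002 rad = -29.450°.
Hence λ₂ = 107.348° + -29.450° = 77.898°.
The forward bearing on arrival equals the back-azimuth from the destination plus 180°.
Back-azimuth from P₂ (-24.82°, 77.90°) to P₁ (-62.98°, 107.35°), with Δλ' = λ₁ − λ₂ = 29.45°: atan2( sin Δλ' cos φ₁ , cos φ₂ sin φ₁ − sin φ₂ cos φ₁ cos Δλ' ) = 160.83°.
Final bearing = (160.83° + 180°) mod 360° = 340.83°.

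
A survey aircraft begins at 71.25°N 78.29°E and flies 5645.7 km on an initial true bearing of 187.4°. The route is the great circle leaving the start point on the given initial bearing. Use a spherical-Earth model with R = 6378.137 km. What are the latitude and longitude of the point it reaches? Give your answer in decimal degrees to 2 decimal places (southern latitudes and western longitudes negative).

latitude 20.66°, longitude 72.17°

Angular distance δ = d/R = 5645.7 / 6378.137 = 0.885164 rad.
Converting: φ₁ = 1.243547 rad, θ = 3.270747 rad.
Destination latitude: φ₂ = arcsin( sin φ₁ cos δ + cos φ₁ sin δ cos θ ) = arcsin(0.352832) = 20.66°.
Δλ = atan2( sin θ sin δ cos φ₁ , cos δ − sin φ₁ sin φ₂ ) = atan2(-0.032044, 0.299055) = -0.106745 rad = -6.12°.
λ₂ = λ₁ + Δλ = 72.17°.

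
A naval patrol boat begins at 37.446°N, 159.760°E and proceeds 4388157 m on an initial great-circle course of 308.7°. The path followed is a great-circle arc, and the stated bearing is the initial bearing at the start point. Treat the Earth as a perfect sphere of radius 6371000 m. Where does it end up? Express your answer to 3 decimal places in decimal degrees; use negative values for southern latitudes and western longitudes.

Central angle δ = d/R = 0.688771 rad.
Start latitude φ₁ = 0.653556 rad; initial bearing θ = 5.387831 rad.
Applying the spherical law of cosines for sides, sin φ₂ = sin φ₁ cos δ + cos φ₁ sin δ cos θ = 0.784908, so φ₂ = 51.712°.
For the longitude increment, Δλ = atan2( sin θ sin δ cos φ₁, cos δ − sin φ₁ sin φ₂ ) = atan2(-0.393814, 0.294794) = -53.183°.
λ₂ = λ₁ + Δλ = 106.577°.

latitude 51.712°, longitude 106.577°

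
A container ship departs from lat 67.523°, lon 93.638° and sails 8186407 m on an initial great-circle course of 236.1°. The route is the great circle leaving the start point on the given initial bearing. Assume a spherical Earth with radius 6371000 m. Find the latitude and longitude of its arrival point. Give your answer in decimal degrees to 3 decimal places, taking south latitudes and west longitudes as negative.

Angular distance δ = d/R = 8186407 / 6371000 = 1.284949 rad.
Converting: φ₁ = 1.178499 rad, θ = 4.120722 rad.
Destination latitude: φ₂ = arcsin( sin φ₁ cos δ + cos φ₁ sin δ cos θ ) = arcsin(0.055970) = 3.209°.
For the longitude increment, Δλ = atan2( sin θ sin δ cos φ₁, cos δ − sin φ₁ sin φ₂ ) = atan2(-0.304448, 0.230253) = -52.900°.
λ₂ = λ₁ + Δλ = 40.738°.

latitude 3.209°, longitude 40.738°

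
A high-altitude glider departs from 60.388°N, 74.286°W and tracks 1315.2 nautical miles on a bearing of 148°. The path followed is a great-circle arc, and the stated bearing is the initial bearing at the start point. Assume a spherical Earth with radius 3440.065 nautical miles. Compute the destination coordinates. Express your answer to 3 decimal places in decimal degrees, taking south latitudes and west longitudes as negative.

Central angle δ = d/R = 0.382318 rad.
With φ₁ = 60.388° = 1.053969 rad and θ = 148° = 2.583087 rad:
Destination latitude: φ₂ = arcsin( sin φ₁ cos δ + cos φ₁ sin δ cos θ ) = arcsin(0.650291) = 40.564°.
For the longitude increment, Δλ = atan2( sin θ sin δ cos φ₁, cos δ − sin φ₁ sin φ₂ ) = atan2(0.097687, 0.362445) = 15.084°.
Hence λ₂ = -74.286° + 15.084° = -59.202°.

latitude 40.564°, longitude -59.202°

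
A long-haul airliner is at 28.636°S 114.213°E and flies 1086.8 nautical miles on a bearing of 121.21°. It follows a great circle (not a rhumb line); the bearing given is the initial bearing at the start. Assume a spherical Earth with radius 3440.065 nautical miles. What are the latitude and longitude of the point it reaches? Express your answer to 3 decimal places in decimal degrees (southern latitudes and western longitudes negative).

latitude -36.643°, longitude 133.553°

The arc subtends δ = 1086.8/3440.065 = 0.315924 rad at the centre.
Start latitude φ₁ = -0.499792 rad; initial bearing θ = 2.115514 rad.
Destination latitude: φ₂ = arcsin( sin φ₁ cos δ + cos φ₁ sin δ cos θ ) = arcsin(-0.596828) = -36.643°.
For the longitude increment, Δλ = atan2( sin θ sin δ cos φ₁, cos δ − sin φ₁ sin φ₂ ) = atan2(0.233226, 0.664484) = 19.340°.
λ₂ = 114.213° + 19.340° = 133.553°.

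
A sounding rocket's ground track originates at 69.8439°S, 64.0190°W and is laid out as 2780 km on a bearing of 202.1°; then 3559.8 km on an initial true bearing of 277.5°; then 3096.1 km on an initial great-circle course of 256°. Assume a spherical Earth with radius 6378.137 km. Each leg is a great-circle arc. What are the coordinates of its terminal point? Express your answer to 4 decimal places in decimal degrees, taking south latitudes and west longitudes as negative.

latitude -52.4832°, longitude 70.7707°

Apply the spherical direct solution leg by leg, carrying full precision between legs.
Leg 1: from (-69.8439°, -64.0190°), δ = 2780/6378.137 = 0.435864 rad, θ = 202.1° → φ = -80.3258°, λ = -173.0713°.
Leg 2: from (-80.3258°, -173.0713°), δ = 3559.8/6378.137 = 0.558125 rad, θ = 277.5° → φ = -55.5450°, λ = 118.7922°.
Leg 3: from (-55.5450°, 118.7922°), δ = 3096.1/6378.137 = 0.485424 rad, θ = 256° → φ = -52.4832°, λ = 70.7707°.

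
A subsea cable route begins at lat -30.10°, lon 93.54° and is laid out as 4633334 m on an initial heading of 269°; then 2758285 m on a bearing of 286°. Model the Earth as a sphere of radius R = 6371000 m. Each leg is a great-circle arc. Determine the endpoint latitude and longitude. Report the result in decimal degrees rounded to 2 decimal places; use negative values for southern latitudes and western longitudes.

Apply the spherical direct solution leg by leg, carrying full precision between legs.
Leg 1: from (-30.10°, 93.54°), δ = 4633334/6371000 = 0.727254 rad, θ = 269° → φ = -22.62°, λ = 47.47°.
Leg 2: from (-22.62°, 47.47°), δ = 2758285/6371000 = 0.432944 rad, θ = 286° → φ = -14.03°, λ = 22.91°.

latitude -14.03°, longitude 22.91°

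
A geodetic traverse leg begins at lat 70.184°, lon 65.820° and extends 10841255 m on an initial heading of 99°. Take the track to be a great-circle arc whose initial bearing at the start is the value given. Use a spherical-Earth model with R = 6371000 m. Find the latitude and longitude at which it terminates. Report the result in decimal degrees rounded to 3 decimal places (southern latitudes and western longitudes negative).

Central angle δ = d/R = 1.701657 rad.
Converting: φ₁ = 1.224942 rad, θ = 1.727876 rad.
Applying the spherical law of cosines for sides, sin φ₂ = sin φ₁ cos δ + cos φ₁ sin δ cos θ = -0.175339, so φ₂ = -10.098°.
Δλ = atan2( sin θ sin δ cos φ₁ , cos δ − sin φ₁ sin φ₂ ) = atan2(0.331964, 0.034469) = 1.467334 rad = 84.072°.
λ₂ = λ₁ + Δλ = 149.892°.

latitude -10.098°, longitude 149.892°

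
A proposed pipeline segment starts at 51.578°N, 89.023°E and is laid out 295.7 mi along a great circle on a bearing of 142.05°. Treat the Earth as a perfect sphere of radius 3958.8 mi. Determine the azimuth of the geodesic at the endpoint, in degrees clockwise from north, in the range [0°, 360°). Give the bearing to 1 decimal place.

final bearing 145.1°

Angular distance δ = d/R = 295.7 / 3958.8 = 0.074694 rad.
With φ₁ = 51.578° = 0.900206 rad and θ = 142.05° = 2.479240 rad:
sin φ₂ = sin φ₁ cos δ + cos φ₁ sin δ cos θ = (0.783455)(0.997212) + (0.621449)(0.074625)(-0.788548) = 0.744701
φ₂ = asin(0.744701) = 0.840087 rad = 48.133°.
Δλ = atan2( sin θ sin δ cos φ₁ , cos δ − sin φ₁ sin φ₂ ) = atan2(0.028520, 0.413772) = 0.068817 rad = 3.943°.
λ₂ = 89.023° + 3.943° = 92.966°.
The forward bearing on arrival equals the back-azimuth from the destination plus 180°.
Back-azimuth from P₂ (48.1°, 93.0°) to P₁ (51.6°, 89.0°), with Δλ' = λ₁ − λ₂ = -3.9°: atan2( sin Δλ' cos φ₁ , cos φ₂ sin φ₁ − sin φ₂ cos φ₁ cos Δλ' ) = 325.1°.
Final bearing = (325.1° + 180°) mod 360° = 145.1°.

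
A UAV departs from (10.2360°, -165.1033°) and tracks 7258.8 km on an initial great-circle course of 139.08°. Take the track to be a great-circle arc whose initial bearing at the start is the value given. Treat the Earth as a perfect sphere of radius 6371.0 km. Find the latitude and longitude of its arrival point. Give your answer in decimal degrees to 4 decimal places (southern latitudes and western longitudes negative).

δ = 7258.8/6371 = 1.139350 rad (65.2800°).
With φ₁ = 10.2360° = 0.178652 rad and θ = 139.08° = 2.427404 rad:
Applying the spherical law of cosines for sides, sin φ₂ = sin φ₁ cos δ + cos φ₁ sin δ cos θ = -0.601144, so φ₂ = -36.9519°.
For the longitude increment, Δλ = atan2( sin θ sin δ cos φ₁, cos δ − sin φ₁ sin φ₂ ) = atan2(0.585512, 0.525010) = 48.1184°.
λ₂ = -165.1033° + 48.1184° = -116.9849°.

latitude -36.9519°, longitude -116.9849°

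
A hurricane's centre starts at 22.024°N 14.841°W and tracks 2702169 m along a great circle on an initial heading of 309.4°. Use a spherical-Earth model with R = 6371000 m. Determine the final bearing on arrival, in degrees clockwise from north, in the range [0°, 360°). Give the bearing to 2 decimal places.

final bearing 298.07°

Central angle δ = d/R = 0.424136 rad.
Converting: φ₁ = 0.384391 rad, θ = 5.400049 rad.
Applying the spherical law of cosines for sides, sin φ₂ = sin φ₁ cos δ + cos φ₁ sin δ cos θ = 0.583920, so φ₂ = 35.727°.
For the longitude increment, Δλ = atan2( sin θ sin δ cos φ₁, cos δ − sin φ₁ sin φ₂ ) = atan2(-0.294800, 0.692428) = -23.062°.
Hence λ₂ = -14.841° + -23.062° = -37.903°.
The forward bearing on arrival equals the back-azimuth from the destination plus 180°.
Back-azimuth from P₂ (35.73°, -37.90°) to P₁ (22.02°, -14.84°), with Δλ' = λ₁ − λ₂ = 23.06°: atan2( sin Δλ' cos φ₁ , cos φ₂ sin φ₁ − sin φ₂ cos φ₁ cos Δλ' ) = 118.07°.
Final bearing = (118.07° + 180°) mod 360° = 298.07°.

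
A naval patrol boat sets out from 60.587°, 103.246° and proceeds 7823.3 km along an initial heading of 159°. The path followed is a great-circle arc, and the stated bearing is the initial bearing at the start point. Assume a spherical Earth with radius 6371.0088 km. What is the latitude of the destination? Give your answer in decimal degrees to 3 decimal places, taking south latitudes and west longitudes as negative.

The arc subtends δ = 7823.3/6371.0088 = 1.227953 rad at the centre.
Start latitude φ₁ = 1.057443 rad; initial bearing θ = 2.775074 rad.
Applying the spherical law of cosines for sides, sin φ₂ = sin φ₁ cos δ + cos φ₁ sin δ cos θ = -0.138965, so φ₂ = -7.988°.
For the longitude increment, Δλ = atan2( sin θ sin δ cos φ₁, cos δ − sin φ₁ sin φ₂ ) = atan2(0.165753, 0.457219) = 19.927°.
λ₂ = 103.246° + 19.927° = 123.173°.

latitude -7.988°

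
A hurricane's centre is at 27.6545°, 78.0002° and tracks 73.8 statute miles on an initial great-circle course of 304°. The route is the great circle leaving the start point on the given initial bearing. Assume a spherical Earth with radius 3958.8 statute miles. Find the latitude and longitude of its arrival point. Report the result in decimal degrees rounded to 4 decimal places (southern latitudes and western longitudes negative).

latitude 28.2481°, longitude 76.9950°

δ = 73.8/3958.8 = 0.018642 rad (1.0681°).
Start latitude φ₁ = 0.482662 rad; initial bearing θ = 5.305801 rad.
Destination latitude: φ₂ = arcsin( sin φ₁ cos δ + cos φ₁ sin δ cos θ ) = arcsin(0.473291) = 28.2481°.
Δλ = atan2( sin θ sin δ cos φ₁ , cos δ − sin φ₁ sin φ₂ ) = atan2(-0.013689, 0.780153) = -0.017544 rad = -1.0052°.
λ₂ = 78.0002° + -1.0052° = 76.9950°.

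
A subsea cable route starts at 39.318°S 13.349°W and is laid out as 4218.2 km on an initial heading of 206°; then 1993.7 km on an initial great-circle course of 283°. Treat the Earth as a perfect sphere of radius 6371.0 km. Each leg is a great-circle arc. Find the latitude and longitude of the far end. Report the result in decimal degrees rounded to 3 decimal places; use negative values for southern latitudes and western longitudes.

Apply the spherical direct solution leg by leg, carrying full precision between legs.
Leg 1: from (-39.318°, -13.349°), δ = 4218.2/6371 = 0.662094 rad, θ = 206° → φ = -68.006°, λ = -59.369°.
Leg 2: from (-68.006°, -59.369°), δ = 1993.7/6371 = 0.312934 rad, θ = 283° → φ = -58.898°, λ = -94.869°.

latitude -58.898°, longitude -94.869°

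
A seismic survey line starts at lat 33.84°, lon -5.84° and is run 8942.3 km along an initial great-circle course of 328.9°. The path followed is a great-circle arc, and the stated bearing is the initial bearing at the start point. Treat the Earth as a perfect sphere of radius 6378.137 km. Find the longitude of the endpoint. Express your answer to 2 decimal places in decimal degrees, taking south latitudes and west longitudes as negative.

Central angle δ = d/R = 1.402024 rad.
Start latitude φ₁ = 0.590619 rad; initial bearing θ = 5.740388 rad.
Destination latitude: φ₂ = arcsin( sin φ₁ cos δ + cos φ₁ sin δ cos θ ) = arcsin(0.794647) = 52.62°.
For the longitude increment, Δλ = atan2( sin θ sin δ cos φ₁, cos δ − sin φ₁ sin φ₂ ) = atan2(-0.422935, -0.274547) = -122.99°.
λ₂ = λ₁ + Δλ = -128.83°.

longitude -128.83°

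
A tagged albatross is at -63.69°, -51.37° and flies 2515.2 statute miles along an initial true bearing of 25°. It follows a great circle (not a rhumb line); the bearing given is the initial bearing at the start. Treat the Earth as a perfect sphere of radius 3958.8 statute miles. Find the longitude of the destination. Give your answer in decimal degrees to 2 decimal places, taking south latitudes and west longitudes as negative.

δ = 2515.2/3958.8 = 0.635344 rad (36.4025°).
Start latitude φ₁ = -1.111600 rad; initial bearing θ = 0.436332 rad.
Destination latitude: φ₂ = arcsin( sin φ₁ cos δ + cos φ₁ sin δ cos θ ) = arcsin(-0.483100) = -28.89°.
For the longitude increment, Δλ = atan2( sin θ sin δ cos φ₁, cos δ − sin φ₁ sin φ₂ ) = atan2(0.111164, 0.371813) = 16.65°.
λ₂ = λ₁ + Δλ = -34.72°.

longitude -34.72°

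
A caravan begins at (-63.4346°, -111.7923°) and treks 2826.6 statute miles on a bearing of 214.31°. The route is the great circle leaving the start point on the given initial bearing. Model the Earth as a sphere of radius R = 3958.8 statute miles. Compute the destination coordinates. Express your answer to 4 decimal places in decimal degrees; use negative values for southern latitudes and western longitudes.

The arc subtends δ = 2826.6/3958.8 = 0.714004 rad at the centre.
Start latitude φ₁ = -1.107143 rad; initial bearing θ = 3.740415 rad.
sin φ₂ = sin φ₁ cos δ + cos φ₁ sin δ cos θ = (-0.894424)(0.755746) + (0.447219)(0.654865)(-0.826000) = -0.917867
φ₂ = asin(-0.917867) = -1.162671 rad = -66.6162°.
Then Δλ = atan2(-0.165081, -0.065217) = -1.947035 rad, from sin θ sin δ cos φ₁ over cos δ − sin φ₁ sin φ₂.
λ₂ = -111.7923° + -111.5569° = -223.3492°, normalized to (−180°, 180°] → 136.6508°.

latitude -66.6162°, longitude 136.6508°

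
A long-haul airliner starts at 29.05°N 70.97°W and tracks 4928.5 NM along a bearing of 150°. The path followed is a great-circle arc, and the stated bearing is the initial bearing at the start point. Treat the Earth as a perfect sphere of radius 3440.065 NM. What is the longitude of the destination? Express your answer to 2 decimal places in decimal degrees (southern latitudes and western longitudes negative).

longitude -28.28°

δ = 4928.5/3440.065 = 1.432676 rad (82.0863°).
With φ₁ = 29.05° = 0.507018 rad and θ = 150° = 2.617994 rad:
sin φ₂ = sin φ₁ cos δ + cos φ₁ sin δ cos θ = (0.485573)(0.137681) + (0.874196)(0.990477)(-0.866025) = -0.683012
φ₂ = asin(-0.683012) = -0.751879 rad = -43.08°.
For the longitude increment, Δλ = atan2( sin θ sin δ cos φ₁, cos δ − sin φ₁ sin φ₂ ) = atan2(0.432935, 0.469333) = 42.69°.
λ₂ = λ₁ + Δλ = -28.28°.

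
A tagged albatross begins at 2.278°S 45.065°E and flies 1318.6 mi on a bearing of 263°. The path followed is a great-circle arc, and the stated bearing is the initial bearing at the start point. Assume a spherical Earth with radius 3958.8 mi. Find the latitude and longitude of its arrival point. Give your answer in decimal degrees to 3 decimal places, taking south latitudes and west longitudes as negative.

The arc subtends δ = 1318.6/3958.8 = 0.333081 rad at the centre.
With φ₁ = -2.278° = -0.039759 rad and θ = 263° = 4.590216 rad:
Applying the spherical law of cosines for sides, sin φ₂ = sin φ₁ cos δ + cos φ₁ sin δ cos θ = -0.077378, so φ₂ = -4.438°.
Δλ = atan2( sin θ sin δ cos φ₁ , cos δ − sin φ₁ sin φ₂ ) = atan2(-0.324262, 0.941964) = -0.331535 rad = -18.996°.
Hence λ₂ = 45.065° + -18.996° = 26.069°.

latitude -4.438°, longitude 26.069°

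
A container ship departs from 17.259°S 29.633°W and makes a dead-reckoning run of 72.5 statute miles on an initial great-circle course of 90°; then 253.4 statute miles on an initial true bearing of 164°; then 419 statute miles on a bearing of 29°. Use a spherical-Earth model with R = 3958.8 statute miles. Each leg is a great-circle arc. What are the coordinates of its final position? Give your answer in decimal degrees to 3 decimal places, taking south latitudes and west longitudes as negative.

Apply the spherical direct solution leg by leg, carrying full precision between legs.
Leg 1: from (-17.259°, -29.633°), δ = 72.5/3958.8 = 0.018314 rad, θ = 90° → φ = -17.256°, λ = -28.534°.
Leg 2: from (-17.256°, -28.534°), δ = 253.4/3958.8 = 0.064009 rad, θ = 164° → φ = -20.778°, λ = -27.454°.
Leg 3: from (-20.778°, -27.454°), δ = 419/3958.8 = 0.105840 rad, θ = 29° → φ = -15.449°, λ = -24.408°.

latitude -15.449°, longitude -24.408°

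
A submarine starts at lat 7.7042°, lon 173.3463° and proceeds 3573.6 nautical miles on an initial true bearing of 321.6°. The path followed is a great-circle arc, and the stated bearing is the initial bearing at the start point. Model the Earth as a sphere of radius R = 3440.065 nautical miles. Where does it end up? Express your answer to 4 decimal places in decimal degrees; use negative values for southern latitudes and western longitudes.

latitude 47.5015°, longitude 120.9380°

Angular distance δ = d/R = 3573.6 / 3440.065 = 1.038818 rad.
With φ₁ = 7.7042° = 0.134464 rad and θ = 321.6° = 5.612979 rad:
sin φ₂ = sin φ₁ cos δ + cos φ₁ sin δ cos θ = (0.134059)(0.507240) + (0.990973)(0.861805)(0.783693) = 0.737294
φ₂ = asin(0.737294) = 0.829057 rad = 47.5015°.
Then Δλ = atan2(-0.530476, 0.408399) = -0.914698 rad, from sin θ sin δ cos φ₁ over cos δ − sin φ₁ sin φ₂.
λ₂ = 173.3463° + -52.4083° = 120.9380°.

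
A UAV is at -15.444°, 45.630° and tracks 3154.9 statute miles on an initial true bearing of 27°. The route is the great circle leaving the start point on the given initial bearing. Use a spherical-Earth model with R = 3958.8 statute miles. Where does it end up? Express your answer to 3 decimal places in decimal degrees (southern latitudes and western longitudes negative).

latitude 25.349°, longitude 66.687°

Central angle δ = d/R = 0.796933 rad.
Converting: φ₁ = -0.269549 rad, θ = 0.471239 rad.
Destination latitude: φ₂ = arcsin( sin φ₁ cos δ + cos φ₁ sin δ cos θ ) = arcsin(0.428136) = 25.349°.
Δλ = atan2( sin θ sin δ cos φ₁ , cos δ − sin φ₁ sin φ₂ ) = atan2(0.312977, 0.812914) = 0.367514 rad = 21.057°.
λ₂ = λ₁ + Δλ = 66.687°.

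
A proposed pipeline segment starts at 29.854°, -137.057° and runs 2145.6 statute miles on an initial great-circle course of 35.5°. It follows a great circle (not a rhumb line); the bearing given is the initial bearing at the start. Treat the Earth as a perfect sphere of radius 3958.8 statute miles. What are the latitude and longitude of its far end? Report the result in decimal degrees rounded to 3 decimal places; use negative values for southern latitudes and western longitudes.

Angular distance δ = d/R = 2145.6 / 3958.8 = 0.541982 rad.
Converting: φ₁ = 0.521051 rad, θ = 0.619592 rad.
sin φ₂ = sin φ₁ cos δ + cos φ₁ sin δ cos θ = (0.497792)(0.856688) + (0.867297)(0.515835)(0.814116) = 0.790673
φ₂ = asin(0.790673) = 0.911907 rad = 52.248°.
Δλ = atan2( sin θ sin δ cos φ₁ , cos δ − sin φ₁ sin φ₂ ) = atan2(0.259796, 0.463097) = 0.511247 rad = 29.292°.
Hence λ₂ = -137.057° + 29.292° = -107.765°.

latitude 52.248°, longitude -107.765°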